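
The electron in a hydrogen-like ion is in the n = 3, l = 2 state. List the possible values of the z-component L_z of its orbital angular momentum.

L_z = m_l ℏ with m_l ranging from −l to +l in integer steps.
For l = 2: m_l ∈ {-2, -1, 0, 1, 2}.

L_z ∈ {−2ℏ, −ℏ, 0, ℏ, 2ℏ}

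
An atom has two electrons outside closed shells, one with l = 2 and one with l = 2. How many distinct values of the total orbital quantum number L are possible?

The total orbital quantum number L ranges from |l₁ − l₂| to l₁ + l₂ in integer steps.
So L can be 0, 1, 2, 3, 4.
That is 5 values.

5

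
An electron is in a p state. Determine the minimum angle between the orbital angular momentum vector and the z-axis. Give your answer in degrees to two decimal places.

θ_min ≈ 45.00°

For a p orbital, l = 1.
|L| = √(l(l+1)) ℏ = √2 ℏ.
The smallest angle corresponds to the largest L_z, i.e. m_l = l = 1, giving L_z = 1ℏ.
cos θ_min = 1/√2, so θ_min ≈ 45.00°.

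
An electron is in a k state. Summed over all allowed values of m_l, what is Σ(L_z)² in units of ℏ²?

For a k orbital, l = 7.
m_l ∈ {-7, -6, -5, -4, -3, -2, -1, 0, 1, 2, 3, 4, 5, 6, 7}.
Σ m_l² = l(l+1)(2l+1)/3 = 7·8·15/3 = 280.

Σ(L_z)² = 280 ℏ²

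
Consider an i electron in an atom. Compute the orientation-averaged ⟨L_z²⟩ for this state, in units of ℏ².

The letter i corresponds to l = 6.
m_l ∈ {-6, -5, -4, -3, -2, -1, 0, 1, 2, 3, 4, 5, 6}.
⟨L_z²⟩ = ℏ²·l(l+1)/3 = 14ℏ².

⟨L_z²⟩ = 14 ℏ²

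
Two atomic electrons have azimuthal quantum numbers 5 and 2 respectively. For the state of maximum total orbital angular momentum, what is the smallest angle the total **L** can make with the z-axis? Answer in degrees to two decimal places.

L runs from |5 − 2| = 3 to 5 + 2 = 7.
L ∈ {3, 4, 5, 6, 7}.
The maximum is L = 7, with |L_tot| = ℏ√(7·8) = 2√14 ℏ.
The minimum angle with z is arccos(7/√56) ≈ 20.70°.

θ_min ≈ 20.70°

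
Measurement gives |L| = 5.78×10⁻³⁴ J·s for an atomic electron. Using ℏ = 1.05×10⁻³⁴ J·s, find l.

l = 5

In units of ℏ, |L| ≈ 5.505.
Set l(l+1) = 30.30; the integer solution is l = 5.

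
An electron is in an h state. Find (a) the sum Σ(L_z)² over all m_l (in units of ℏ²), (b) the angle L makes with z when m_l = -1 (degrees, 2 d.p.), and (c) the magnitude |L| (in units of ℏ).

Σ(L_z)² = 110 ℏ²; θ(m_l=-1) ≈ 100.52°; |L| = √30 ℏ ≈ 5.477ℏ

The letter h corresponds to l = 5.
Σ m_l² = 110, so Σ(L_z)² = 110 ℏ².
For m_l = -1: cos θ = -1/√30, θ ≈ 100.52°.
|L| = ℏ√(5·6) = √30 ℏ ≈ 5.477ℏ.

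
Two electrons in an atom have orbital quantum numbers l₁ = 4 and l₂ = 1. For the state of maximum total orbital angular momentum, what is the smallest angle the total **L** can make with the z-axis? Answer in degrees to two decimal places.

θ_min ≈ 24.09°

The total orbital quantum number L ranges from |l₁ − l₂| to l₁ + l₂ in integer steps.
L ∈ {3, 4, 5}.
The maximum is L = 5, with |L_tot| = ℏ√(5·6) = √30 ℏ.
The minimum angle with z is arccos(5/√30) ≈ 24.09°.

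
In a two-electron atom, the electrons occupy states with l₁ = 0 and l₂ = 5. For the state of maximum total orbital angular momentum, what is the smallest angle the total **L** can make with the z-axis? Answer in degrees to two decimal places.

θ_min ≈ 24.09°

Angular momentum addition gives L = |l₁ − l₂|, …, l₁ + l₂.
So L can be 5.
The maximum is L = 5, with |L_tot| = ℏ√(5·6) = √30 ℏ.
The minimum angle with z is arccos(5/√30) ≈ 24.09°.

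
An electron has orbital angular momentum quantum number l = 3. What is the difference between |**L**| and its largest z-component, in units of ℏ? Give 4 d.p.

|L| − L_z,max ≈ 0.4641ℏ

|L| = 2√3 ℏ ≈ 3.4641ℏ, while L_z,max = lℏ = 3ℏ.
The difference is (2√3 − 3)ℏ ≈ 0.4641ℏ.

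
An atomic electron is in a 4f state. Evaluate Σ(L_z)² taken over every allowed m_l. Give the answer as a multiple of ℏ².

For 4f, l = 3.
m_l ∈ {-3, -2, -1, 0, 1, 2, 3}.
Summing m² from −3 to 3: Σ m_l² = 28.

Σ(L_z)² = 28 ℏ²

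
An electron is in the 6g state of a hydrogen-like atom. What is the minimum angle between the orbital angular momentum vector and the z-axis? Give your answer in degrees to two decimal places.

θ_min ≈ 26.57°

For 6g, l = 4.
|L| = ℏ√(l(l+1)) = 2√5 ℏ.
The smallest angle corresponds to the largest L_z, i.e. m_l = l = 4, giving L_z = 4ℏ.
cos θ_min = 4/√20, so θ_min ≈ 26.57°.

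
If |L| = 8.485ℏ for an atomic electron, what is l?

Since |L|² = l(l+1)ℏ², l(l+1) = 72.
The positive root is l = 8.

l = 8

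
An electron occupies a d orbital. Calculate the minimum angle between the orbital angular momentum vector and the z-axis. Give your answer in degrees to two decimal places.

θ_min ≈ 35.26°

For a d orbital, l = 2.
|L| = ℏ√(l(l+1)) = √6 ℏ.
The smallest angle corresponds to the largest L_z, i.e. m_l = l = 2, giving L_z = 2ℏ.
cos θ_min = 2/√6, so θ_min ≈ 35.26°.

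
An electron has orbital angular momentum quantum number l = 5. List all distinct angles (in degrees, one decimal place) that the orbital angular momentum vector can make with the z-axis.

θ ∈ {24.1°, 43.1°, 56.8°, 68.6°, 79.5°, 90.0°, 100.5°, 111.4°, 123.2°, 136.9°, 155.9°}

|L| = ℏ√(l(l+1)) = √30 ℏ.
cos θ = m_l/√30 for each m_l ∈ {-5, -4, -3, -2, -1, 0, 1, 2, 3, 4, 5}.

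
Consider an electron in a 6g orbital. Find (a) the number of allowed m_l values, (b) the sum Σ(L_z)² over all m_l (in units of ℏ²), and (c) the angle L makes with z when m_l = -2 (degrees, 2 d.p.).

9 values; Σ(L_z)² = 60 ℏ²; θ(m_l=-2) ≈ 116.57°

6g means n = 6, l = 4.
There are 2l+1 = 9 values of m_l.
Σ m_l² = 60, so Σ(L_z)² = 60 ℏ².
For m_l = -2: cos θ = -2/√20, θ ≈ 116.57°.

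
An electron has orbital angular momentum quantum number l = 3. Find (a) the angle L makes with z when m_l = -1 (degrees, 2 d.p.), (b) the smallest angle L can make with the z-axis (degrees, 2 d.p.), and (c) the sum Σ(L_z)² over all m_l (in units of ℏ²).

For m_l = -1: cos θ = -1/√12, θ ≈ 106.78°.
cos θ_min = 3/√12, so θ_min ≈ 30.00°.
Σ m_l² = 28, so Σ(L_z)² = 28 ℏ².

θ(m_l=-1) ≈ 106.78°; θ_min ≈ 30.00°; Σ(L_z)² = 28 ℏ²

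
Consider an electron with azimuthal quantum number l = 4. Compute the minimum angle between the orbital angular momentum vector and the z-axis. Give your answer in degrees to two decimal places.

θ_min ≈ 26.57°

|L| = ℏ√(l(l+1)) = 2√5 ℏ.
The smallest angle corresponds to the largest L_z, i.e. m_l = l = 4, giving L_z = 4ℏ.
cos θ_min = 4/√20, so θ_min ≈ 26.57°.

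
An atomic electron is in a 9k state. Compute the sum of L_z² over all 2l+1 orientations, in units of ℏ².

Σ(L_z)² = 280 ℏ²

For 9k, l = 7.
The allowed m_l values are -7, -6, -5, -4, -3, -2, -1, 0, 1, 2, 3, 4, 5, 6, 7.
Summing m² from −7 to 7: Σ m_l² = 280.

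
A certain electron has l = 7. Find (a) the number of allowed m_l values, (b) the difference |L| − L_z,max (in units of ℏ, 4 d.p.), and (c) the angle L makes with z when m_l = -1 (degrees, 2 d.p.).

There are 2l+1 = 15 values of m_l.
|L| − L_z,max = (2√14 − 7)ℏ ≈ 0.4833ℏ.
For m_l = -1: cos θ = -1/√56, θ ≈ 97.68°.

15 values; |L|−L_z,max ≈ 0.4833ℏ; θ(m_l=-1) ≈ 97.68°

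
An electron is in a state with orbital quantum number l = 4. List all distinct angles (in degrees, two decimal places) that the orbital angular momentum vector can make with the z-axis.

θ ∈ {26.57°, 47.87°, 63.43°, 77.08°, 90.00°, 102.92°, 116.57°, 132.13°, 153.43°}

|L|² = l(l+1)ℏ² = 20ℏ², so |L| = 2√5 ℏ.
cos θ = m_l/√20 for each m_l ∈ {-4, -3, -2, -1, 0, 1, 2, 3, 4}.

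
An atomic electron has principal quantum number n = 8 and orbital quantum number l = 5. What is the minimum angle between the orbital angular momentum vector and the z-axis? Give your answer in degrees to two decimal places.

|L| = √(l(l+1)) ℏ = √30 ℏ.
The smallest angle corresponds to the largest L_z, i.e. m_l = l = 5, giving L_z = 5ℏ.
cos θ_min = 5/√30, so θ_min ≈ 24.09°.

θ_min ≈ 24.09°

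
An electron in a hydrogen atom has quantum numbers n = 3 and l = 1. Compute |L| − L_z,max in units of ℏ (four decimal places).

|L| − L_z,max ≈ 0.4142ℏ

|L| = √2 ℏ ≈ 1.4142ℏ, while L_z,max = lℏ = 1ℏ.
The difference is (√2 − 1)ℏ ≈ 0.4142ℏ.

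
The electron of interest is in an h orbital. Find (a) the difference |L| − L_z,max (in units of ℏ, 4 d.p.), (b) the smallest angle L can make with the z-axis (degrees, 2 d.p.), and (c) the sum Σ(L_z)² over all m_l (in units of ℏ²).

For an h orbital, l = 5.
|L| − L_z,max = (√30 − 5)ℏ ≈ 0.4772ℏ.
cos θ_min = 5/√30, so θ_min ≈ 24.09°.
Σ m_l² = 110, so Σ(L_z)² = 110 ℏ².

|L|−L_z,max ≈ 0.4772ℏ; θ_min ≈ 24.09°; Σ(L_z)² = 110 ℏ²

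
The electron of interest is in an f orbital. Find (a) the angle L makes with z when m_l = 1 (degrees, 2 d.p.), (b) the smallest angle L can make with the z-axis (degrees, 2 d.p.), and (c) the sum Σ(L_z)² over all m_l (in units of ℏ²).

For an f orbital, l = 3.
For m_l = 1: cos θ = 1/√12, θ ≈ 73.22°.
cos θ_min = 3/√12, so θ_min ≈ 30.00°.
Σ m_l² = 28, so Σ(L_z)² = 28 ℏ².

θ(m_l=1) ≈ 73.22°; θ_min ≈ 30.00°; Σ(L_z)² = 28 ℏ²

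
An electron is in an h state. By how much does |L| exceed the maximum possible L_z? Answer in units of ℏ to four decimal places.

An h state has l = 5.
|L| = √30 ℏ ≈ 5.4772ℏ, while L_z,max = lℏ = 5ℏ.
The difference is (√30 − 5)ℏ ≈ 0.4772ℏ.

|L| − L_z,max ≈ 0.4772ℏ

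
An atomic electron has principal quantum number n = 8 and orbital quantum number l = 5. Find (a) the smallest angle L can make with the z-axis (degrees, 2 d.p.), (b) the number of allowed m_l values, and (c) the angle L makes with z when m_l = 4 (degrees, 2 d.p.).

cos θ_min = 5/√30, so θ_min ≈ 24.09°.
There are 2l+1 = 11 values of m_l.
For m_l = 4: cos θ = 4/√30, θ ≈ 43.09°.

θ_min ≈ 24.09°; 11 values; θ(m_l=4) ≈ 43.09°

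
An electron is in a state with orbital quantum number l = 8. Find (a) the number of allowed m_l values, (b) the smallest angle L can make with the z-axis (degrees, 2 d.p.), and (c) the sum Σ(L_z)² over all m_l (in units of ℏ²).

There are 2l+1 = 17 values of m_l.
cos θ_min = 8/√72, so θ_min ≈ 19.47°.
Σ m_l² = 408, so Σ(L_z)² = 408 ℏ².

17 values; θ_min ≈ 19.47°; Σ(L_z)² = 408 ℏ²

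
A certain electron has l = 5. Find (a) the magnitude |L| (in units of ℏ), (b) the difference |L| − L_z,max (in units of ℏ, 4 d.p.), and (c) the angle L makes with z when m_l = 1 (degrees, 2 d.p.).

|L| = √30 ℏ ≈ 5.477ℏ; |L|−L_z,max ≈ 0.4772ℏ; θ(m_l=1) ≈ 79.48°

|L| = ℏ√(5·6) = √30 ℏ ≈ 5.477ℏ.
|L| − L_z,max = (√30 − 5)ℏ ≈ 0.4772ℏ.
For m_l = 1: cos θ = 1/√30, θ ≈ 79.48°.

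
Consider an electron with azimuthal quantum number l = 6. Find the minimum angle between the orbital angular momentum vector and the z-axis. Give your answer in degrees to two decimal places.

θ_min ≈ 22.21°

|L|² = l(l+1)ℏ² = 42ℏ², so |L| = √42 ℏ.
The smallest angle corresponds to the largest L_z, i.e. m_l = l = 6, giving L_z = 6ℏ.
cos θ_min = 6/√42, so θ_min ≈ 22.21°.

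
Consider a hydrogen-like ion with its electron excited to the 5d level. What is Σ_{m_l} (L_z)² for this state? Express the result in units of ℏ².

The 5d level has l = 2.
m_l ∈ {-2, -1, 0, 1, 2}.
Summing m² from −2 to 2: Σ m_l² = 10.

Σ(L_z)² = 10 ℏ²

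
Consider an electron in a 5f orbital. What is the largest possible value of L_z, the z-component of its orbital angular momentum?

The 5f subshell has l = 3.
L_z = m_l ℏ with m_l ∈ {−3, …, 3}; the maximum is m_l = 3.

L_z,max = 3ℏ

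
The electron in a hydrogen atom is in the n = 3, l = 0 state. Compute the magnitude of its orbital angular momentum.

|L| = ℏ√(l(l+1)) = ℏ√0 = 0

|L| = 0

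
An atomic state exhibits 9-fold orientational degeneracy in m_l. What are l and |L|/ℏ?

2l + 1 = 9 ⇒ l = 4.
Then |L| = √(l(l+1)) ℏ = 2√5 ℏ.

l = 4, |L| = 2√5 ℏ ≈ 4.472ℏ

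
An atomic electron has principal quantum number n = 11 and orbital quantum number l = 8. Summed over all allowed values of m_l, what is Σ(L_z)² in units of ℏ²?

m_l runs from −8 to 8, i.e. {-8, -7, -6, -5, -4, -3, -2, -1, 0, 1, 2, 3, 4, 5, 6, 7, 8}.
Summing m² from −8 to 8: Σ m_l² = 408.

Σ(L_z)² = 408 ℏ²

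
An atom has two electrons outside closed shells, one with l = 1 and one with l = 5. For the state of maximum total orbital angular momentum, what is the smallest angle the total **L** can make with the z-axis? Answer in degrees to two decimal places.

θ_min ≈ 22.21°

The total orbital quantum number L ranges from |l₁ − l₂| to l₁ + l₂ in integer steps.
Allowed values: L = 4, 5, 6.
The maximum is L = 6, with |L_tot| = ℏ√(6·7) = √42 ℏ.
The minimum angle with z is arccos(6/√42) ≈ 22.21°.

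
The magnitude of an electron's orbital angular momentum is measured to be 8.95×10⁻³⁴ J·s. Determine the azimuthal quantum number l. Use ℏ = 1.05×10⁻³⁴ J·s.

|L|/ℏ = (8.95×10⁻³⁴)/(1.05×10⁻³⁴) ≈ 8.524.
Set l(l+1) = 72.66; the integer solution is l = 8.

l = 8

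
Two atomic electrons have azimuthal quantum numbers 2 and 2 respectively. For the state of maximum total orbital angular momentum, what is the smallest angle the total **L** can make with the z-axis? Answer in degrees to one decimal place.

θ_min ≈ 26.6°

Angular momentum addition gives L = |l₁ − l₂|, …, l₁ + l₂.
Allowed values: L = 0, 1, 2, 3, 4.
The maximum is L = 4, with |L_tot| = ℏ√(4·5) = 2√5 ℏ.
The minimum angle with z is arccos(4/√20) ≈ 26.6°.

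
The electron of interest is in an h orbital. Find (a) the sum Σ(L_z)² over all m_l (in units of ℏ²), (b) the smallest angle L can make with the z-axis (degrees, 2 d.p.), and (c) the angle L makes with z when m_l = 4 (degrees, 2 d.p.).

An h state has l = 5.
Σ m_l² = 110, so Σ(L_z)² = 110 ℏ².
cos θ_min = 5/√30, so θ_min ≈ 24.09°.
For m_l = 4: cos θ = 4/√30, θ ≈ 43.09°.

Σ(L_z)² = 110 ℏ²; θ_min ≈ 24.09°; θ(m_l=4) ≈ 43.09°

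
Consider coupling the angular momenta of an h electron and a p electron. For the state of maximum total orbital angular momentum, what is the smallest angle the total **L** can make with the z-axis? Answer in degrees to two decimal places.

θ_min ≈ 22.21°

L runs from |5 − 1| = 4 to 5 + 1 = 6.
L ∈ {4, 5, 6}.
The maximum is L = 6, with |L_tot| = ℏ√(6·7) = √42 ℏ.
The minimum angle with z is arccos(6/√42) ≈ 22.21°.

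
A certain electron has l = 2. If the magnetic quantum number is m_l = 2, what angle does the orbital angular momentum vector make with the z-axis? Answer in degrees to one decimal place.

θ ≈ 35.3°

|L|² = l(l+1)ℏ² = 6ℏ², so |L| = √6 ℏ.
L_z = m_l ℏ = 2ℏ.
cos θ = L_z/|L| = 2/√6, so θ ≈ 35.3°.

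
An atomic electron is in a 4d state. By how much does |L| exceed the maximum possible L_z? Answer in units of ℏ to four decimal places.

|L| − L_z,max ≈ 0.4495ℏ

For 4d, l = 2.
|L| = √6 ℏ ≈ 2.4495ℏ, while L_z,max = lℏ = 2ℏ.
The difference is (√6 − 2)ℏ ≈ 0.4495ℏ.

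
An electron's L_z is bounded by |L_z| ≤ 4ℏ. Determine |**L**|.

|L| = 2√5 ℏ ≈ 4.472ℏ

The maximum L_z equals lℏ, giving l = 4.
|L| = ℏ√(l(l+1)) = 2√5 ℏ.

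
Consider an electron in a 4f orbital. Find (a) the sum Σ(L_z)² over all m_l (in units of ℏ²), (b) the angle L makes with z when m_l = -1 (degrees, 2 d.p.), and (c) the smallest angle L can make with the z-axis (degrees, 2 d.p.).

The 4f subshell has l = 3.
Σ m_l² = 28, so Σ(L_z)² = 28 ℏ².
For m_l = -1: cos θ = -1/√12, θ ≈ 106.78°.
cos θ_min = 3/√12, so θ_min ≈ 30.00°.

Σ(L_z)² = 28 ℏ²; θ(m_l=-1) ≈ 106.78°; θ_min ≈ 30.00°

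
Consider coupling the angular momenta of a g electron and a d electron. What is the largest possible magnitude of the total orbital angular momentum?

Angular momentum addition gives L = |l₁ − l₂|, …, l₁ + l₂.
L ∈ {2, 3, 4, 5, 6}.
The largest magnitude corresponds to L = 6: |L_tot| = ℏ√(6·7) = √42 ℏ.

|L_tot|_max = √42 ℏ ≈ 6.481ℏ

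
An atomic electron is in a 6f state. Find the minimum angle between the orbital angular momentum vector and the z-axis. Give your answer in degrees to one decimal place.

θ_min ≈ 30.0°

The 6f subshell has l = 3.
|L| = √(l(l+1)) ℏ = 2√3 ℏ.
The smallest angle corresponds to the largest L_z, i.e. m_l = l = 3, giving L_z = 3ℏ.
cos θ_min = 3/√12, so θ_min ≈ 30.0°.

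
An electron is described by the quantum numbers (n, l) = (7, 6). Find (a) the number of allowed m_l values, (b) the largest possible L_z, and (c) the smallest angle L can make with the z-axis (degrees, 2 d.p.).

13 values; L_z,max = 6ℏ; θ_min ≈ 22.21°

There are 2l+1 = 13 values of m_l.
L_z,max = lℏ = 6ℏ.
cos θ_min = 6/√42, so θ_min ≈ 22.21°.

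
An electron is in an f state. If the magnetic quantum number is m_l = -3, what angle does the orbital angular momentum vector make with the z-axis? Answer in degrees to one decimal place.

θ ≈ 150.0°

For an f orbital, l = 3.
|L|² = l(l+1)ℏ² = 12ℏ², so |L| = 2√3 ℏ.
L_z = m_l ℏ = −3ℏ.
cos θ = L_z/|L| = -3/√12, so θ ≈ 150.0°.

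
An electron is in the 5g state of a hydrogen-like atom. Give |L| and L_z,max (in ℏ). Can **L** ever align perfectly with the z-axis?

No: L_z,max = 4ℏ < |L| = 2√5 ℏ ≈ 4.472ℏ

For 5g, l = 4.
|L| = 2√5 ℏ ≈ 4.4721ℏ, while L_z,max = lℏ = 4ℏ.
Since |L| > L_z,max, the vector can never point exactly along z; the closest it comes is θ_min = arccos(4/√20) ≈ 26.6°.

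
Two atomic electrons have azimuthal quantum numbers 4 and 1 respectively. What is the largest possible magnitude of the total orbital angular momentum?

The total orbital quantum number L ranges from |l₁ − l₂| to l₁ + l₂ in integer steps.
L ∈ {3, 4, 5}.
The largest magnitude corresponds to L = 5: |L_tot| = ℏ√(5·6) = √30 ℏ.

|L_tot|_max = √30 ℏ ≈ 5.477ℏ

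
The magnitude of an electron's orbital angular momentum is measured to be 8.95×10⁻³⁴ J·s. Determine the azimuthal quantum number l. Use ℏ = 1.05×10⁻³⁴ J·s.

l = 8

Dividing by ℏ: |L|/ℏ ≈ 8.524.
l(l+1) ≈ 8.524² ≈ 72.66, so l = 8.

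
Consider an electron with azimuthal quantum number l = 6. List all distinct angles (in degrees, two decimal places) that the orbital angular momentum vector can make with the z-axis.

|L|² = l(l+1)ℏ² = 42ℏ², so |L| = √42 ℏ.
cos θ = m_l/√42 for each m_l ∈ {-6, -5, -4, -3, -2, -1, 0, 1, 2, 3, 4, 5, 6}.

θ ∈ {22.21°, 39.51°, 51.89°, 62.42°, 72.02°, 81.12°, 90.00°, 98.88°, 107.98°, 117.58°, 128.11°, 140.49°, 157.79°}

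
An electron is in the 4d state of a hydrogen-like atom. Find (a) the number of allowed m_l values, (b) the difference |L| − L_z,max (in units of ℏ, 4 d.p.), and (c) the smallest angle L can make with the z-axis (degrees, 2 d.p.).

The 4d subshell has l = 2.
There are 2l+1 = 5 values of m_l.
|L| − L_z,max = (√6 − 2)ℏ ≈ 0.4495ℏ.
cos θ_min = 2/√6, so θ_min ≈ 35.26°.

5 values; |L|−L_z,max ≈ 0.4495ℏ; θ_min ≈ 35.26°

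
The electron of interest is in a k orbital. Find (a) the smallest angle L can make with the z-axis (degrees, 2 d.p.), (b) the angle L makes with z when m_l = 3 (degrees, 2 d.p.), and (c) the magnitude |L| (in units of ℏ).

θ_min ≈ 20.70°; θ(m_l=3) ≈ 66.37°; |L| = 2√14 ℏ ≈ 7.483ℏ

For a k orbital, l = 7.
cos θ_min = 7/√56, so θ_min ≈ 20.70°.
For m_l = 3: cos θ = 3/√56, θ ≈ 66.37°.
|L| = ℏ√(7·8) = 2√14 ℏ ≈ 7.483ℏ.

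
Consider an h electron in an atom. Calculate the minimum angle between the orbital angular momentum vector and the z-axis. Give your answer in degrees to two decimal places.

An h state has l = 5.
|L| = √(l(l+1)) ℏ = √30 ℏ.
The smallest angle corresponds to the largest L_z, i.e. m_l = l = 5, giving L_z = 5ℏ.
cos θ_min = 5/√30, so θ_min ≈ 24.09°.

θ_min ≈ 24.09°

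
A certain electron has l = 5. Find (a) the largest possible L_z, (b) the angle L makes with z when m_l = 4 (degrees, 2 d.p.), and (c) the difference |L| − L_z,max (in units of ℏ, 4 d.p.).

L_z,max = lℏ = 5ℏ.
For m_l = 4: cos θ = 4/√30, θ ≈ 43.09°.
|L| − L_z,max = (√30 − 5)ℏ ≈ 0.4772ℏ.

L_z,max = 5ℏ; θ(m_l=4) ≈ 43.09°; |L|−L_z,max ≈ 0.4772ℏ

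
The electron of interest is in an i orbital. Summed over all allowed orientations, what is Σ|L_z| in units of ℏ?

Σ|L_z| = 42 ℏ

An i state has l = 6.
The allowed m_l values are -6, -5, -4, -3, -2, -1, 0, 1, 2, 3, 4, 5, 6.
Σ|m_l| = 2·6(6+1)/2 = 42.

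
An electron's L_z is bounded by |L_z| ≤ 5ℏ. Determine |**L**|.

L_z,max = lℏ, so l = 5.
Then |L| = ℏ√(5·6) = √30 ℏ.

|L| = √30 ℏ ≈ 5.477ℏ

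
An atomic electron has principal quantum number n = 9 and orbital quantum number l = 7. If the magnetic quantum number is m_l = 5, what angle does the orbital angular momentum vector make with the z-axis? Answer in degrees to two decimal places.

θ ≈ 48.08°

|L| = √(l(l+1)) ℏ = 2√14 ℏ.
L_z = m_l ℏ = 5ℏ.
cos θ = L_z/|L| = 5/√56, so θ ≈ 48.08°.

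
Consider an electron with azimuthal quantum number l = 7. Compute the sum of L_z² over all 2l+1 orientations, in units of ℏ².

Σ(L_z)² = 280 ℏ²

m_l ∈ {-7, -6, -5, -4, -3, -2, -1, 0, 1, 2, 3, 4, 5, 6, 7}.
Summing m² from −7 to 7: Σ m_l² = 280.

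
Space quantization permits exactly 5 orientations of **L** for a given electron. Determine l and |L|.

Since there are 2l+1 = 5 values of m_l, l = 2.
|L| = ℏ√(l(l+1)) = ℏ√(2·3) = √6 ℏ.

l = 2, |L| = √6 ℏ ≈ 2.449ℏ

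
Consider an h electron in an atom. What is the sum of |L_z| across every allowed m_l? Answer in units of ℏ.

Σ|L_z| = 30 ℏ

The letter h corresponds to l = 5.
m_l ∈ {-5, -4, -3, -2, -1, 0, 1, 2, 3, 4, 5}.
Σ|m_l| = l(l+1) = 30.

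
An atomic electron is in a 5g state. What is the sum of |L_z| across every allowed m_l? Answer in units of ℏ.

Σ|L_z| = 20 ℏ

For 5g, l = 4.
m_l runs from −4 to 4, i.e. {-4, -3, -2, -1, 0, 1, 2, 3, 4}.
Σ|m_l| = 2·4(4+1)/2 = 20.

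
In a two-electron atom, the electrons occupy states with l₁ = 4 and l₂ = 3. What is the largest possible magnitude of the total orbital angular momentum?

Angular momentum addition gives L = |l₁ − l₂|, …, l₁ + l₂.
So L can be 1, 2, 3, 4, 5, 6, 7.
The largest magnitude corresponds to L = 7: |L_tot| = ℏ√(7·8) = 2√14 ℏ.

|L_tot|_max = 2√14 ℏ ≈ 7.483ℏ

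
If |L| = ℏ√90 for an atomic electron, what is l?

l = 9

Since |L|² = l(l+1)ℏ², l(l+1) = 90.
l² + l − 90 = 0 ⇒ l = 9.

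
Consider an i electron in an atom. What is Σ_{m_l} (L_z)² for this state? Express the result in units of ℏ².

Σ(L_z)² = 182 ℏ²

An i state has l = 6.
m_l runs from −6 to 6, i.e. {-6, -5, -4, -3, -2, -1, 0, 1, 2, 3, 4, 5, 6}.
Summing m² from −6 to 6: Σ m_l² = 182.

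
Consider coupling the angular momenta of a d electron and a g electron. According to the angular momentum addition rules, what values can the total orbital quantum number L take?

The total orbital quantum number L ranges from |l₁ − l₂| to l₁ + l₂ in integer steps.
L ∈ {2, 3, 4, 5, 6}.

L = 2, 3, 4, 5, 6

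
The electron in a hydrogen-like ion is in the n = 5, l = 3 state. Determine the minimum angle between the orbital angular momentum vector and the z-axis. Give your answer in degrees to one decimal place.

θ_min ≈ 30.0°

|L| = ℏ√(l(l+1)) = 2√3 ℏ.
The smallest angle corresponds to the largest L_z, i.e. m_l = l = 3, giving L_z = 3ℏ.
cos θ_min = 3/√12, so θ_min ≈ 30.0°.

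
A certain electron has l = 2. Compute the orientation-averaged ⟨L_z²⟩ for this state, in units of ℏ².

m_l runs from −2 to 2, i.e. {-2, -1, 0, 1, 2}.
⟨L_z²⟩ = ℏ²·l(l+1)/3 = 2ℏ².

⟨L_z²⟩ = 2 ℏ²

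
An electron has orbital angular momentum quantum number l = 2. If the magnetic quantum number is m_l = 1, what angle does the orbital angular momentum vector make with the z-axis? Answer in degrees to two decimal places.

|L| = √(l(l+1)) ℏ = √6 ℏ.
L_z = m_l ℏ = 1ℏ.
cos θ = L_z/|L| = 1/√6, so θ ≈ 65.91°.

θ ≈ 65.91°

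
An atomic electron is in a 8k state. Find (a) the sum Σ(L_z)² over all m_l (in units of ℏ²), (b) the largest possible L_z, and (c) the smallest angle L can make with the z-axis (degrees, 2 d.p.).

The 8k subshell has l = 7.
Σ m_l² = 280, so Σ(L_z)² = 280 ℏ².
L_z,max = lℏ = 7ℏ.
cos θ_min = 7/√56, so θ_min ≈ 20.70°.

Σ(L_z)² = 280 ℏ²; L_z,max = 7ℏ; θ_min ≈ 20.70°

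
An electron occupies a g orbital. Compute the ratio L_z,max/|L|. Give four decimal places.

L_z,max/|L| = 0.8944

For a g orbital, l = 4.
|L| = 2√5 ℏ ≈ 4.4721ℏ, while L_z,max = lℏ = 4ℏ.
L_z,max/|L| = 4/√20 = 0.8944.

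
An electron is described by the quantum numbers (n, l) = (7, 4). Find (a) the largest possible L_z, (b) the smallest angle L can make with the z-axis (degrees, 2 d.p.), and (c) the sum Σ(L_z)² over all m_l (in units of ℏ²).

L_z,max = lℏ = 4ℏ.
cos θ_min = 4/√20, so θ_min ≈ 26.57°.
Σ m_l² = 60, so Σ(L_z)² = 60 ℏ².

L_z,max = 4ℏ; θ_min ≈ 26.57°; Σ(L_z)² = 60 ℏ²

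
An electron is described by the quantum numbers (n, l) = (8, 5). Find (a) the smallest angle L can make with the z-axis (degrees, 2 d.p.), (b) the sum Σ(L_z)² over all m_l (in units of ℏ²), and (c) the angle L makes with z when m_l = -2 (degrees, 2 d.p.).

θ_min ≈ 24.09°; Σ(L_z)² = 110 ℏ²; θ(m_l=-2) ≈ 111.42°

cos θ_min = 5/√30, so θ_min ≈ 24.09°.
Σ m_l² = 110, so Σ(L_z)² = 110 ℏ².
For m_l = -2: cos θ = -2/√30, θ ≈ 111.42°.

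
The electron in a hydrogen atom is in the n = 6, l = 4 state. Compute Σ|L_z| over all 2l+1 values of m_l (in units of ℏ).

The allowed m_l values are -4, -3, -2, -1, 0, 1, 2, 3, 4.
Σ|m_l| = 2(1+2+…+4) = 20.

Σ|L_z| = 20 ℏ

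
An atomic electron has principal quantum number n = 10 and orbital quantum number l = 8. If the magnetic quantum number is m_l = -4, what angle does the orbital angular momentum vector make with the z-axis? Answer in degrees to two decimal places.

θ ≈ 118.13°

|L|² = l(l+1)ℏ² = 72ℏ², so |L| = 6√2 ℏ.
L_z = m_l ℏ = −4ℏ.
cos θ = L_z/|L| = -4/√72, so θ ≈ 118.13°.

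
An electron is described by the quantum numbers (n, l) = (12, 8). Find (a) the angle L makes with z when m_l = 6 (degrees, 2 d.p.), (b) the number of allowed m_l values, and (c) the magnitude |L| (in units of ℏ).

θ(m_l=6) ≈ 45.00°; 17 values; |L| = 6√2 ℏ ≈ 8.485ℏ

For m_l = 6: cos θ = 6/√72, θ ≈ 45.00°.
There are 2l+1 = 17 values of m_l.
|L| = ℏ√(8·9) = 6√2 ℏ ≈ 8.485ℏ.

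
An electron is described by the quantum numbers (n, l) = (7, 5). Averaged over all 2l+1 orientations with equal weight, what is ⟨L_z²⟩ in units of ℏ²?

The allowed m_l values are -5, -4, -3, -2, -1, 0, 1, 2, 3, 4, 5.
⟨L_z²⟩ = ℏ²·l(l+1)/3 = 10ℏ².

⟨L_z²⟩ = 10 ℏ²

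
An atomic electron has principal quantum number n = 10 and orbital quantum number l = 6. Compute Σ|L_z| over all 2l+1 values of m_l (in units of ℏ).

Σ|L_z| = 42 ℏ

m_l ∈ {-6, -5, -4, -3, -2, -1, 0, 1, 2, 3, 4, 5, 6}.
Σ|m_l| = 2(1+2+…+6) = 42.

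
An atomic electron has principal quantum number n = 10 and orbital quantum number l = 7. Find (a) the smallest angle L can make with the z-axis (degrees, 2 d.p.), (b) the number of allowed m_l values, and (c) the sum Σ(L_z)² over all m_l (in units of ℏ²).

θ_min ≈ 20.70°; 15 values; Σ(L_z)² = 280 ℏ²

cos θ_min = 7/√56, so θ_min ≈ 20.70°.
There are 2l+1 = 15 values of m_l.
Σ m_l² = 280, so Σ(L_z)² = 280 ℏ².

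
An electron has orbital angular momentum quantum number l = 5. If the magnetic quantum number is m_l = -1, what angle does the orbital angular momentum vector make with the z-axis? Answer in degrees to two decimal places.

|L| = ℏ√(l(l+1)) = √30 ℏ.
L_z = m_l ℏ = −1ℏ.
cos θ = L_z/|L| = -1/√30, so θ ≈ 100.52°.

θ ≈ 100.52°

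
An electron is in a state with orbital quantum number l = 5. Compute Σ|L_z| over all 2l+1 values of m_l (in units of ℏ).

Σ|L_z| = 30 ℏ

m_l ∈ {-5, -4, -3, -2, -1, 0, 1, 2, 3, 4, 5}.
Σ|m_l| = 2·5(5+1)/2 = 30.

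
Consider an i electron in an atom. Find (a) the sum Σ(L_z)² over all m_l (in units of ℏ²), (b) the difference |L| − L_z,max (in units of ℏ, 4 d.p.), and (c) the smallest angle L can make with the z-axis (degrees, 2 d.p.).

Σ(L_z)² = 182 ℏ²; |L|−L_z,max ≈ 0.4807ℏ; θ_min ≈ 22.21°

The letter i corresponds to l = 6.
Σ m_l² = 182, so Σ(L_z)² = 182 ℏ².
|L| − L_z,max = (√42 − 6)ℏ ≈ 0.4807ℏ.
cos θ_min = 6/√42, so θ_min ≈ 22.21°.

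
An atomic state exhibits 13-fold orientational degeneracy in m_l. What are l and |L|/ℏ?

Since there are 2l+1 = 13 values of m_l, l = 6.
Then |L| = √(l(l+1)) ℏ = √42 ℏ.

l = 6, |L| = √42 ℏ ≈ 6.481ℏ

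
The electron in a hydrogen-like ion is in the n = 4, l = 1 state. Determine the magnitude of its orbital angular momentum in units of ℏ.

|L| = √2 ℏ ≈ 1.414ℏ

|L| = ℏ√(l(l+1)) = ℏ√(1·2) = √2 ℏ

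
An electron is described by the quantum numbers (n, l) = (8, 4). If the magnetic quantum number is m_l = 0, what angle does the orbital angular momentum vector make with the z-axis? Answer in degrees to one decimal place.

|L| = √(l(l+1)) ℏ = 2√5 ℏ.
L_z = m_l ℏ = 0ℏ.
cos θ = L_z/|L| = 0/√20, so θ ≈ 90.0°.

θ ≈ 90.0°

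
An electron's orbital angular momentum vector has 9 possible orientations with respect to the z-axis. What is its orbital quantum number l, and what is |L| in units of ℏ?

2l + 1 = 9 ⇒ l = 4.
Then |L| = √(l(l+1)) ℏ = 2√5 ℏ.

l = 4, |L| = 2√5 ℏ ≈ 4.472ℏ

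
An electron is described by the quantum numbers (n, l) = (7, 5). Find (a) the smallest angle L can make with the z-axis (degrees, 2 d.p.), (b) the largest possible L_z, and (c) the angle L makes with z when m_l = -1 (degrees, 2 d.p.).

θ_min ≈ 24.09°; L_z,max = 5ℏ; θ(m_l=-1) ≈ 100.52°

cos θ_min = 5/√30, so θ_min ≈ 24.09°.
L_z,max = lℏ = 5ℏ.
For m_l = -1: cos θ = -1/√30, θ ≈ 100.52°.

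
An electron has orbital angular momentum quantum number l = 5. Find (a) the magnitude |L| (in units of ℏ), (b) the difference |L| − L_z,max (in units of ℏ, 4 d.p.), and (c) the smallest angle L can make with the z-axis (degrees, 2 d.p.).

|L| = √30 ℏ ≈ 5.477ℏ; |L|−L_z,max ≈ 0.4772ℏ; θ_min ≈ 24.09°

|L| = ℏ√(5·6) = √30 ℏ ≈ 5.477ℏ.
|L| − L_z,max = (√30 − 5)ℏ ≈ 0.4772ℏ.
cos θ_min = 5/√30, so θ_min ≈ 24.09°.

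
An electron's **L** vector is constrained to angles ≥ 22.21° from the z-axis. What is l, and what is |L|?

cos θ_min = l/√(l(l+1)) = √(l/(l+1)), so l/(l+1) = cos²(22.21°) = 0.8571.
Solving: l = 6.
Then |L| = ℏ√(6·7) = √42 ℏ.

l = 6, |L| = √42 ℏ ≈ 6.481ℏ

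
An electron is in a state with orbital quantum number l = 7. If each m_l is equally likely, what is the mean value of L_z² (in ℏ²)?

⟨L_z²⟩ = 18.67 ℏ²

m_l ∈ {-7, -6, -5, -4, -3, -2, -1, 0, 1, 2, 3, 4, 5, 6, 7}.
⟨L_z²⟩ = ℏ²·(Σ m_l²)/(2l+1) = ℏ²·280/15 = 18.67ℏ².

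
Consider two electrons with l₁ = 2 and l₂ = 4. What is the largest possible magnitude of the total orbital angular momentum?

|L_tot|_max = √42 ℏ ≈ 6.481ℏ

By the triangle rule, |l₁ − l₂| ≤ L ≤ l₁ + l₂.
Allowed values: L = 2, 3, 4, 5, 6.
The largest magnitude corresponds to L = 6: |L_tot| = ℏ√(6·7) = √42 ℏ.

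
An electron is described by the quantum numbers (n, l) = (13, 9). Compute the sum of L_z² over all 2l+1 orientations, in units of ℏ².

The allowed m_l values are -9, -8, -7, -6, -5, -4, -3, -2, -1, 0, 1, 2, 3, 4, 5, 6, 7, 8, 9.
Summing m² from −9 to 9: Σ m_l² = 570.

Σ(L_z)² = 570 ℏ²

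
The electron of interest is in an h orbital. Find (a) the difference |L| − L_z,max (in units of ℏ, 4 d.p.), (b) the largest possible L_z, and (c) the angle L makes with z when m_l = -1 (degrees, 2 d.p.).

An h state has l = 5.
|L| − L_z,max = (√30 − 5)ℏ ≈ 0.4772ℏ.
L_z,max = lℏ = 5ℏ.
For m_l = -1: cos θ = -1/√30, θ ≈ 100.52°.

|L|−L_z,max ≈ 0.4772ℏ; L_z,max = 5ℏ; θ(m_l=-1) ≈ 100.52°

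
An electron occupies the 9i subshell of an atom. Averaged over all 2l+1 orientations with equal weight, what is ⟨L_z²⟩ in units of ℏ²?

⟨L_z²⟩ = 14 ℏ²

The 9i subshell has l = 6.
m_l runs from −6 to 6, i.e. {-6, -5, -4, -3, -2, -1, 0, 1, 2, 3, 4, 5, 6}.
⟨L_z²⟩ = ℏ²·(Σ m_l²)/(2l+1) = ℏ²·182/13 = 14ℏ².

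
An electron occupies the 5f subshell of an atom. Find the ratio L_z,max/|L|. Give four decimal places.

L_z,max/|L| = 0.8660

The 5f subshell has l = 3.
|L| = 2√3 ℏ ≈ 3.4641ℏ, while L_z,max = lℏ = 3ℏ.
L_z,max/|L| = 3/√12 = 0.8660.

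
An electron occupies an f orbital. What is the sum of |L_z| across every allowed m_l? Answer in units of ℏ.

Σ|L_z| = 12 ℏ

The letter f corresponds to l = 3.
The allowed m_l values are -3, -2, -1, 0, 1, 2, 3.
Σ|m_l| = 2·3(3+1)/2 = 12.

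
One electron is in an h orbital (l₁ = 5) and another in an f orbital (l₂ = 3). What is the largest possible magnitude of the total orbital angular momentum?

Angular momentum addition gives L = |l₁ − l₂|, …, l₁ + l₂.
Allowed values: L = 2, 3, 4, 5, 6, 7, 8.
The largest magnitude corresponds to L = 8: |L_tot| = ℏ√(8·9) = 6√2 ℏ.

|L_tot|_max = 6√2 ℏ ≈ 8.485ℏ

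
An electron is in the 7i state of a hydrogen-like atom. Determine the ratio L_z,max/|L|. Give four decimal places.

L_z,max/|L| = 0.9258

7i means n = 7, l = 6.
|L| = √42 ℏ ≈ 6.4807ℏ, while L_z,max = lℏ = 6ℏ.
L_z,max/|L| = 6/√42 = 0.9258.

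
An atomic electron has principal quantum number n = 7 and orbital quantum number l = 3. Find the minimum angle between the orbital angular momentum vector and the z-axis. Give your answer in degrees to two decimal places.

|L| = √(l(l+1)) ℏ = 2√3 ℏ.
The smallest angle corresponds to the largest L_z, i.e. m_l = l = 3, giving L_z = 3ℏ.
cos θ_min = 3/√12, so θ_min ≈ 30.00°.

θ_min ≈ 30.00°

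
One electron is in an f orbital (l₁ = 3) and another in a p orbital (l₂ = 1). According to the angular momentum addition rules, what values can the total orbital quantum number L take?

By the triangle rule, |l₁ − l₂| ≤ L ≤ l₁ + l₂.
Allowed values: L = 2, 3, 4.

L = 2, 3, 4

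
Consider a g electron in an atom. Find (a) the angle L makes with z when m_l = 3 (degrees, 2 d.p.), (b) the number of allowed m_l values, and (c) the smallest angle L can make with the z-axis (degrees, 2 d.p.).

θ(m_l=3) ≈ 47.87°; 9 values; θ_min ≈ 26.57°

For a g orbital, l = 4.
For m_l = 3: cos θ = 3/√20, θ ≈ 47.87°.
There are 2l+1 = 9 values of m_l.
cos θ_min = 4/√20, so θ_min ≈ 26.57°.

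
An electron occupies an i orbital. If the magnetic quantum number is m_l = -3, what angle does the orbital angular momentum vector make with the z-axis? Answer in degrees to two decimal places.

I corresponds to l = 6.
|L|² = l(l+1)ℏ² = 42ℏ², so |L| = √42 ℏ.
L_z = m_l ℏ = −3ℏ.
cos θ = L_z/|L| = -3/√42, so θ ≈ 117.58°.

θ ≈ 117.58°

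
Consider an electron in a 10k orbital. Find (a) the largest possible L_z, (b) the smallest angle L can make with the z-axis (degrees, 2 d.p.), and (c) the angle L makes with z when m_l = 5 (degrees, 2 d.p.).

For 10k, l = 7.
L_z,max = lℏ = 7ℏ.
cos θ_min = 7/√56, so θ_min ≈ 20.70°.
For m_l = 5: cos θ = 5/√56, θ ≈ 48.08°.

L_z,max = 7ℏ; θ_min ≈ 20.70°; θ(m_l=5) ≈ 48.08°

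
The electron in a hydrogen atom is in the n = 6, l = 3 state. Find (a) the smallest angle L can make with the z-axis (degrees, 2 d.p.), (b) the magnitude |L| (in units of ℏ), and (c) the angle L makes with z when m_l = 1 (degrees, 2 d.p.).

cos θ_min = 3/√12, so θ_min ≈ 30.00°.
|L| = ℏ√(3·4) = 2√3 ℏ ≈ 3.464ℏ.
For m_l = 1: cos θ = 1/√12, θ ≈ 73.22°.

θ_min ≈ 30.00°; |L| = 2√3 ℏ ≈ 3.464ℏ; θ(m_l=1) ≈ 73.22°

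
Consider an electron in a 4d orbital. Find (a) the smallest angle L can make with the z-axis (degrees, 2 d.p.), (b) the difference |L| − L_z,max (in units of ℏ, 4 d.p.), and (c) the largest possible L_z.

4d means n = 4, l = 2.
cos θ_min = 2/√6, so θ_min ≈ 35.26°.
|L| − L_z,max = (√6 − 2)ℏ ≈ 0.4495ℏ.
L_z,max = lℏ = 2ℏ.

θ_min ≈ 35.26°; |L|−L_z,max ≈ 0.4495ℏ; L_z,max = 2ℏ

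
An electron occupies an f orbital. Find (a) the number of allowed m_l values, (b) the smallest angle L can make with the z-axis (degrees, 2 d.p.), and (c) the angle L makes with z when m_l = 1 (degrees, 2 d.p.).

7 values; θ_min ≈ 30.00°; θ(m_l=1) ≈ 73.22°

For an f orbital, l = 3.
There are 2l+1 = 7 values of m_l.
cos θ_min = 3/√12, so θ_min ≈ 30.00°.
For m_l = 1: cos θ = 1/√12, θ ≈ 73.22°.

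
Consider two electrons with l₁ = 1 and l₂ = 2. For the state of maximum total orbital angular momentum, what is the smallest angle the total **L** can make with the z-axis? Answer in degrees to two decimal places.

The total orbital quantum number L ranges from |l₁ − l₂| to l₁ + l₂ in integer steps.
So L can be 1, 2, 3.
The maximum is L = 3, with |L_tot| = ℏ√(3·4) = 2√3 ℏ.
The minimum angle with z is arccos(3/√12) ≈ 30.00°.

θ_min ≈ 30.00°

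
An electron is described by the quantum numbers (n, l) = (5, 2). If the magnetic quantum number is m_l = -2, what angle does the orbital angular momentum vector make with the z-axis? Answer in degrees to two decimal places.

θ ≈ 144.74°

|L|² = l(l+1)ℏ² = 6ℏ², so |L| = √6 ℏ.
L_z = m_l ℏ = −2ℏ.
cos θ = L_z/|L| = -2/√6, so θ ≈ 144.74°.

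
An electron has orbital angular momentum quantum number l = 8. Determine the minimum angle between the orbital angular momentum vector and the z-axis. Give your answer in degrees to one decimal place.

|L|² = l(l+1)ℏ² = 72ℏ², so |L| = 6√2 ℏ.
The smallest angle corresponds to the largest L_z, i.e. m_l = l = 8, giving L_z = 8ℏ.
cos θ_min = 8/√72, so θ_min ≈ 19.5°.

θ_min ≈ 19.5°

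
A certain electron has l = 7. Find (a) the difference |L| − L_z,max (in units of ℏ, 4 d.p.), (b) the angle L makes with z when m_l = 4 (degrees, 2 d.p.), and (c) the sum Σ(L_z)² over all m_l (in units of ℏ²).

|L| − L_z,max = (2√14 − 7)ℏ ≈ 0.4833ℏ.
For m_l = 4: cos θ = 4/√56, θ ≈ 57.69°.
Σ m_l² = 280, so Σ(L_z)² = 280 ℏ².

|L|−L_z,max ≈ 0.4833ℏ; θ(m_l=4) ≈ 57.69°; Σ(L_z)² = 280 ℏ²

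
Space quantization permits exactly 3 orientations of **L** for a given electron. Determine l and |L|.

l = 1, |L| = √2 ℏ ≈ 1.414ℏ

2l + 1 = 3 ⇒ l = 1.
|L| = ℏ√(l(l+1)) = ℏ√(1·2) = √2 ℏ.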